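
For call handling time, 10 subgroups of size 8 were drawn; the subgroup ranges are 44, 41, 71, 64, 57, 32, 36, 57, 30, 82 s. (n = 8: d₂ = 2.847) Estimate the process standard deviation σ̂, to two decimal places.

18.05

R̄ = (44 + 41 + 71 + 64 + 57 + 32 + 36 + 57 + 30 + 82) / 10 = 51.4000
σ̂ = R̄ / d₂ = 51.4000 / 2.847 = 18.0541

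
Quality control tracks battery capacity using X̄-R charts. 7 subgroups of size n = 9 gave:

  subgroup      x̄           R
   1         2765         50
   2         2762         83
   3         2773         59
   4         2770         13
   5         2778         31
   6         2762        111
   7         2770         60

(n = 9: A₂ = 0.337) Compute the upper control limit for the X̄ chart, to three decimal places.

X̄̄ = (2765 + 2762 + 2773 + 2770 + 2778 + 2762 + 2770) / 7 = 19380.0000 / 7 = 2768.5714
R̄ = (50 + 83 + 59 + 13 + 31 + 111 + 60) / 7 = 407.0000 / 7 = 58.1429
UCL = X̄̄ + A₂·R̄ = 2768.5714 + 0.337 × 58.1429 = 2788.1656

2788.166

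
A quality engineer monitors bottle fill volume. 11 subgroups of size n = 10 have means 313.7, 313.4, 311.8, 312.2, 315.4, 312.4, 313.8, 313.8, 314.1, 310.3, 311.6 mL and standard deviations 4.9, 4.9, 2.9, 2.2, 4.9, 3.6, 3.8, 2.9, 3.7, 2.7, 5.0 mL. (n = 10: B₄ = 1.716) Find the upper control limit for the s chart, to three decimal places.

6.474

s̄ = (4.9 + 4.9 + 2.9 + 2.2 + 4.9 + 3.6 + 3.8 + 2.9 + 3.7 + 2.7 + 5.0) / 11 = 3.7727
UCL_s = B₄·s̄ = 1.716 × 3.7727 = 6.4740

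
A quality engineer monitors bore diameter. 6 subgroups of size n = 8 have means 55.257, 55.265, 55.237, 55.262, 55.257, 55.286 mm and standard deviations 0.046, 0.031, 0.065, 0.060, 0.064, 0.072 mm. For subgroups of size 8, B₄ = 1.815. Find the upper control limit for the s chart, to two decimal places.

s̄ = (0.046 + 0.031 + 0.065 + 0.060 + 0.064 + 0.072) / 6 = 0.0563
UCL_s = B₄·s̄ = 1.815 × 0.0563 = 0.1022

0.10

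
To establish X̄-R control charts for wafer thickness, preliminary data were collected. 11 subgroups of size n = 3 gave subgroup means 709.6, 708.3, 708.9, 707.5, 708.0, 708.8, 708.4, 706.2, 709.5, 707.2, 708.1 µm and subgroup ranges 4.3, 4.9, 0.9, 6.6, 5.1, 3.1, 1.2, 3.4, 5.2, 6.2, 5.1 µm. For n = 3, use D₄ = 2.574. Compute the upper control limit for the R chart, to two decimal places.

R̄ = (4.3 + 4.9 + 0.9 + 6.6 + 5.1 + 3.1 + 1.2 + 3.4 + 5.2 + 6.2 + 5.1) / 11 = 46.0000 / 11 = 4.1818
UCL_R = D₄·R̄ = 2.574 × 4.1818 = 10.7640

10.76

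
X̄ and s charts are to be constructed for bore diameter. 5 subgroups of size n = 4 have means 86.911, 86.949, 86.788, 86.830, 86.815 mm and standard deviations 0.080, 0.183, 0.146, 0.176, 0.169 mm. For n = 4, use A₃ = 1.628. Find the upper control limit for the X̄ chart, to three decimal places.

X̄̄ = (86.911 + 86.949 + 86.788 + 86.830 + 86.815) / 5 = 86.8586
s̄ = (0.080 + 0.183 + 0.146 + 0.176 + 0.169) / 5 = 0.1508
UCL = X̄̄ + A₃·s̄ = 86.8586 + 1.628 × 0.1508 = 87.1041

87.104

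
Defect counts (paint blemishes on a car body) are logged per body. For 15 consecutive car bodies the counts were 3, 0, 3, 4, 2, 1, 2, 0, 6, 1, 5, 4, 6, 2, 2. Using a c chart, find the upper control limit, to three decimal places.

c̄ = (3 + 0 + 3 + 4 + 2 + 1 + 2 + 0 + 6 + 1 + 5 + 4 + 6 + 2 + 2) / 15 = 41 / 15 = 2.7333
UCL = c̄ + 3√c̄ = 2.7333 + 3 × √2.7333 = 2.7333 + 3 × 1.6533 = 7.6932

7.693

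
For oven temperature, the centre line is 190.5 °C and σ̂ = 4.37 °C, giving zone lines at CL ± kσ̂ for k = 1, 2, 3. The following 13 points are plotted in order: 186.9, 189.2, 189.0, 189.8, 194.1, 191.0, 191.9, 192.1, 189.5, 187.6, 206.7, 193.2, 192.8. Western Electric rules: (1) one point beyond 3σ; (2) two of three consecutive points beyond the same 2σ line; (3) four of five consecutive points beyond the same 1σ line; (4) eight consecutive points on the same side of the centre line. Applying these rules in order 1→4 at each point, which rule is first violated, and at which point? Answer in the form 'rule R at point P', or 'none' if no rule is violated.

rule 1 at point 11

Zone of each point (C = within 1σ̂, B = 1σ̂–2σ̂, A = 2σ̂–3σ̂, * = beyond 3σ̂; sign = side of CL): 1:-C, 2:-C, 3:-C, 4:-C, 5:+C, 6:+C, 7:+C, 8:+C, 9:-C, 10:-C, 11:+*, 12:+C, 13:+C
Rule 1 (one point beyond the 3σ limits) is satisfied at point 11.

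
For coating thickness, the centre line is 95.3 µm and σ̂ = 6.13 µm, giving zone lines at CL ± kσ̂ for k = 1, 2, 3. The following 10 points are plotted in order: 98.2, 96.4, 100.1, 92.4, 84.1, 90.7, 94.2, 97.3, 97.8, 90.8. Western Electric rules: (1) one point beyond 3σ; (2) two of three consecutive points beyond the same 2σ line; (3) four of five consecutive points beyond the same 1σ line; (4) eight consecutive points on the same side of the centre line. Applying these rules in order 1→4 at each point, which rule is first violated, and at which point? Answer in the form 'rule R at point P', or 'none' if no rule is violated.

none

Zone of each point (C = within 1σ̂, B = 1σ̂–2σ̂, A = 2σ̂–3σ̂, * = beyond 3σ̂; sign = side of CL): 1:+C, 2:+C, 3:+C, 4:-C, 5:-B, 6:-C, 7:-C, 8:+C, 9:+C, 10:-C
No rule fires across all 10 points.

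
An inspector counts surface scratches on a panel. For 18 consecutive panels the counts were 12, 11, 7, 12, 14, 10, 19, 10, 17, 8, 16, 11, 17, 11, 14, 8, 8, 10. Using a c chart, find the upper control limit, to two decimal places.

22.31

c̄ = (12 + 11 + 7 + 12 + 14 + 10 + 19 + 10 + 17 + 8 + 16 + 11 + 17 + 11 + 14 + 8 + 8 + 10) / 18 = 215 / 18 = 11.9444
UCL = c̄ + 3√c̄ = 11.9444 + 3 × √11.9444 = 11.9444 + 3 × 3.4561 = 22.3127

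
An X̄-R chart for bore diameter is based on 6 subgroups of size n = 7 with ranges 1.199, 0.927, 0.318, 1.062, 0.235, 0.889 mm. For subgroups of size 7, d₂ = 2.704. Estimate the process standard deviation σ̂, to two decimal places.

0.29

R̄ = (1.199 + 0.927 + 0.318 + 1.062 + 0.235 + 0.889) / 6 = 0.7717
σ̂ = R̄ / d₂ = 0.7717 / 2.704 = 0.2854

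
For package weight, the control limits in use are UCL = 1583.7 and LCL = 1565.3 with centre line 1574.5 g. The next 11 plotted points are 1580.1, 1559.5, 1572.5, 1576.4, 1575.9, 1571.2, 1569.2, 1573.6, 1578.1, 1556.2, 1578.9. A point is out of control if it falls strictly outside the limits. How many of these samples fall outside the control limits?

2

Compare each point to [1565.3, 1583.7]: sample 2 = 1559.5 < LCL; sample 10 = 1556.2 < LCL.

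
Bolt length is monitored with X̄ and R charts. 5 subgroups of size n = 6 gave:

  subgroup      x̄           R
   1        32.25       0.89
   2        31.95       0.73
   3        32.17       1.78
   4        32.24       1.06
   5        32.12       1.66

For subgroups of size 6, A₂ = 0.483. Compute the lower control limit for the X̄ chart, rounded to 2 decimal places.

X̄̄ = (32.25 + 31.95 + 32.17 + 32.24 + 32.12) / 5 = 160.7300 / 5 = 32.1460
R̄ = (0.89 + 0.73 + 1.78 + 1.06 + 1.66) / 5 = 6.1200 / 5 = 1.2240
LCL = X̄̄ − A₂·R̄ = 32.1460 − 0.483 × 1.2240 = 31.5548

31.55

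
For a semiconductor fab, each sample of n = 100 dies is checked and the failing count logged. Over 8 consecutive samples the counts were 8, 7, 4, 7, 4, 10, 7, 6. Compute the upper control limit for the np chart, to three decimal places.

p̄ = Σdᵢ / (k·n) = 53 / (8 × 100) = 0.06625
UCL = np̄ + 3·√(np̄(1−p̄)) = 6.6250 + 3 × √(6.6250×0.93375) = 6.6250 + 3 × 2.4872 = 14.0866

14.087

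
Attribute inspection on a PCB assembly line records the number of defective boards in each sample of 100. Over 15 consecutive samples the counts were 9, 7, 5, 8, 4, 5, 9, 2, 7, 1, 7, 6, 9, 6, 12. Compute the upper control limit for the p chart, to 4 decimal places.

p̄ = Σdᵢ / (k·n) = 97 / (15 × 100) = 0.06467
UCL = p̄ + 3·√(p̄(1−p̄)/n) = 0.06467 + 3 × √(0.06467×0.93533/100) = 0.06467 + 3 × 0.02459 = 0.13845

0.1384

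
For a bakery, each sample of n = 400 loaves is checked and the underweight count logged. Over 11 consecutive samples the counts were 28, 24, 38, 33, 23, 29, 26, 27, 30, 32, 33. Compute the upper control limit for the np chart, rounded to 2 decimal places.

45.01

p̄ = Σdᵢ / (k·n) = 323 / (11 × 400) = 0.07341
UCL = np̄ + 3·√(np̄(1−p̄)) = 29.3636 + 3 × √(29.3636×0.92659) = 29.3636 + 3 × 5.2161 = 45.0120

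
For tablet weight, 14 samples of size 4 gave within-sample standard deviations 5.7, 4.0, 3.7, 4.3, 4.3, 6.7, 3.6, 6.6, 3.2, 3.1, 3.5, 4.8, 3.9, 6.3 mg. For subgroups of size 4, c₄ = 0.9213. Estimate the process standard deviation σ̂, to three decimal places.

4.939

s̄ = (5.7 + 4.0 + 3.7 + 4.3 + 4.3 + 6.7 + 3.6 + 6.6 + 3.2 + 3.1 + 3.5 + 4.8 + 3.9 + 6.3) / 14 = 4.5500
σ̂ = s̄ / c₄ = 4.5500 / 0.9213 = 4.9387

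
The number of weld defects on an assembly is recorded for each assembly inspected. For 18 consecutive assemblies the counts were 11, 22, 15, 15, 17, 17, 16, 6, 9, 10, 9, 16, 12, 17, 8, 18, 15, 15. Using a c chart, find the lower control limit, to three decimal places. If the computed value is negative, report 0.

2.642

c̄ = (11 + 22 + 15 + 15 + 17 + 17 + 16 + 6 + 9 + 10 + 9 + 16 + 12 + 17 + 8 + 18 + 15 + 15) / 18 = 248 / 18 = 13.7778
LCL = c̄ − 3√c̄ = 13.7778 − 3 × 3.7118 = 2.6422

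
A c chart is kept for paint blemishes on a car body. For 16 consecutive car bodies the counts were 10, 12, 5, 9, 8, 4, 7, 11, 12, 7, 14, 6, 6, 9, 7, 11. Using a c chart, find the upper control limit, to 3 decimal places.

17.436

c̄ = (10 + 12 + 5 + 9 + 8 + 4 + 7 + 11 + 12 + 7 + 14 + 6 + 6 + 9 + 7 + 11) / 16 = 138 / 16 = 8.6250
UCL = c̄ + 3√c̄ = 8.6250 + 3 × √8.6250 = 8.6250 + 3 × 2.9368 = 17.4355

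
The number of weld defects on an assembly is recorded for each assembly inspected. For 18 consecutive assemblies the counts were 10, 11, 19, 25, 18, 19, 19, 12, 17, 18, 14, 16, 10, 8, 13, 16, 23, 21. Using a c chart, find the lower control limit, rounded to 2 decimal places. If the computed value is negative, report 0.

c̄ = (10 + 11 + 19 + 25 + 18 + 19 + 19 + 12 + 17 + 18 + 14 + 16 + 10 + 8 + 13 + 16 + 23 + 21) / 18 = 289 / 18 = 16.0556
LCL = c̄ − 3√c̄ = 16.0556 − 3 × 4.0069 = 4.0347

4.03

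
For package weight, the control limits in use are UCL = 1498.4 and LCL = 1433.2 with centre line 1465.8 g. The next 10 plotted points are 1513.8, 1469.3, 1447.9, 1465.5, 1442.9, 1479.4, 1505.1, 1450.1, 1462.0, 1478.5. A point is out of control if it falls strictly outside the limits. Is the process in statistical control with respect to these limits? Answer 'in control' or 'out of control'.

Compare each point to [1433.2, 1498.4]: sample 1 = 1513.8 > UCL; sample 7 = 1505.1 > UCL.

out of control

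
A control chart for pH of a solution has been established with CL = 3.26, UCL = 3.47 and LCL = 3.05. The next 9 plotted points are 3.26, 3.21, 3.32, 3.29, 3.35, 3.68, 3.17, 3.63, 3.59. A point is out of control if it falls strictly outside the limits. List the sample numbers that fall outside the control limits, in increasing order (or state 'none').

Compare each point to [3.05, 3.47]: sample 6 = 3.68 > UCL; sample 8 = 3.63 > UCL; sample 9 = 3.59 > UCL.

6, 8, 9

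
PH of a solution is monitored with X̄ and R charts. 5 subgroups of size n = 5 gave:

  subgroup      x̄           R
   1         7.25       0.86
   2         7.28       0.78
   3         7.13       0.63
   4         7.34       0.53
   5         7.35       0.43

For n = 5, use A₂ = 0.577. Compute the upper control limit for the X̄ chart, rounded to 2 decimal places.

X̄̄ = (7.25 + 7.28 + 7.13 + 7.34 + 7.35) / 5 = 36.3500 / 5 = 7.2700
R̄ = (0.86 + 0.78 + 0.63 + 0.53 + 0.43) / 5 = 3.2300 / 5 = 0.6460
UCL = X̄̄ + A₂·R̄ = 7.2700 + 0.577 × 0.6460 = 7.6427

7.64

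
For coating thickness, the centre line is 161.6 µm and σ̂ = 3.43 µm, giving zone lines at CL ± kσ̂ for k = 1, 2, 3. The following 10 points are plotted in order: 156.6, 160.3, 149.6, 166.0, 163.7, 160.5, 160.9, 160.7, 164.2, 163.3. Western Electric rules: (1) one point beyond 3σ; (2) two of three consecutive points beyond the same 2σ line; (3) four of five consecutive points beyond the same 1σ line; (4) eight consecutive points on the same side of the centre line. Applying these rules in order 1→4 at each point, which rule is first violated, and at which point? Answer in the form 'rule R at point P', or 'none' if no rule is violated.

rule 1 at point 3

Zone of each point (C = within 1σ̂, B = 1σ̂–2σ̂, A = 2σ̂–3σ̂, * = beyond 3σ̂; sign = side of CL): 1:-B, 2:-C, 3:-*, 4:+B, 5:+C, 6:-C, 7:-C, 8:-C, 9:+C, 10:+C
Rule 1 (one point beyond the 3σ limits) is satisfied at point 3.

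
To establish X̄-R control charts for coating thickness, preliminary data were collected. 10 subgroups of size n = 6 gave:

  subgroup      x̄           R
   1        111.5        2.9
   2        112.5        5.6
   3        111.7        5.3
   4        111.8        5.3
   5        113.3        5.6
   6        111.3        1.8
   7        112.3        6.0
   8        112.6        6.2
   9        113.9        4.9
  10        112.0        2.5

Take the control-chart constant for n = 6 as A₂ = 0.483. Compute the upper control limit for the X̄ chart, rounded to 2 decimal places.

114.52

X̄̄ = (111.5 + 112.5 + 111.7 + 111.8 + 113.3 + 111.3 + 112.3 + 112.6 + 113.9 + 112.0) / 10 = 1122.9000 / 10 = 112.2900
R̄ = (2.9 + 5.6 + 5.3 + 5.3 + 5.6 + 1.8 + 6.0 + 6.2 + 4.9 + 2.5) / 10 = 46.1000 / 10 = 4.6100
UCL = X̄̄ + A₂·R̄ = 112.2900 + 0.483 × 4.6100 = 114.5166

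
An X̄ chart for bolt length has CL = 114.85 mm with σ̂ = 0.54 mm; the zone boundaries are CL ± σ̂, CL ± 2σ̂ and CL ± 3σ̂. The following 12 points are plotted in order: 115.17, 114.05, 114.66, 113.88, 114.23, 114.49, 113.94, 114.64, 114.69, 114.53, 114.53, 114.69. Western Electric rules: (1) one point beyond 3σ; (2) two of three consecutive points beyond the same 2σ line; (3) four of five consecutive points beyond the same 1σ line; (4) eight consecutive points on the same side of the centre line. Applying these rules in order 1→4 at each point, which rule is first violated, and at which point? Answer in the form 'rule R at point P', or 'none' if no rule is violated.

rule 4 at point 9

Zone of each point (C = within 1σ̂, B = 1σ̂–2σ̂, A = 2σ̂–3σ̂, * = beyond 3σ̂; sign = side of CL): 1:+C, 2:-B, 3:-C, 4:-B, 5:-B, 6:-C, 7:-B, 8:-C, 9:-C, 10:-C, 11:-C, 12:-C
Rule 4 (eight consecutive points on the same side of the centre line) is satisfied at point 9.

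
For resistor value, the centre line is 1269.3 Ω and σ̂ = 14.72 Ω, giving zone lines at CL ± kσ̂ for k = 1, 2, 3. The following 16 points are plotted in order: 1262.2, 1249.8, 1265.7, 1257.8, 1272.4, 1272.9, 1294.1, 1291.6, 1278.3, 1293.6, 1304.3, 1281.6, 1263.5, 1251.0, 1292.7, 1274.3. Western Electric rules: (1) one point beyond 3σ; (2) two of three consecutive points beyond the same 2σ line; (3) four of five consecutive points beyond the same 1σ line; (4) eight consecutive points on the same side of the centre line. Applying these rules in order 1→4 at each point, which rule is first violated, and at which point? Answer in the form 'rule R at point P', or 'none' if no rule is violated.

Zone of each point (C = within 1σ̂, B = 1σ̂–2σ̂, A = 2σ̂–3σ̂, * = beyond 3σ̂; sign = side of CL): 1:-C, 2:-B, 3:-C, 4:-C, 5:+C, 6:+C, 7:+B, 8:+B, 9:+C, 10:+B, 11:+A, 12:+C, 13:-C, 14:-B, 15:+B, 16:+C
Rule 3 (four of five consecutive points beyond the same 1σ limit) is satisfied at point 11.

rule 3 at point 11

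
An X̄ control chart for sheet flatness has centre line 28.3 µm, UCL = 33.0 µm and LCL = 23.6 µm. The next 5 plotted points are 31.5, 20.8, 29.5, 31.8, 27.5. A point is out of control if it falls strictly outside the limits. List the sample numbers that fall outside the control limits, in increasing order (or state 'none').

Compare each point to [23.6, 33.0]: sample 2 = 20.8 < LCL.

2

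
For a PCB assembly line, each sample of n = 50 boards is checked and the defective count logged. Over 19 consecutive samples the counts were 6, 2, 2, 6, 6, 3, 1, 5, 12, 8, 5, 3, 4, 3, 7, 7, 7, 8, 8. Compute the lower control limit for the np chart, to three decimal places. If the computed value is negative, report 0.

p̄ = Σdᵢ / (k·n) = 103 / (19 × 50) = 0.10842
LCL = np̄ − 3·√(np̄(1−p̄)) = 5.4211 − 3 × 2.1985 = -1.1744 → 0 (negative, so LCL = 0)

0.000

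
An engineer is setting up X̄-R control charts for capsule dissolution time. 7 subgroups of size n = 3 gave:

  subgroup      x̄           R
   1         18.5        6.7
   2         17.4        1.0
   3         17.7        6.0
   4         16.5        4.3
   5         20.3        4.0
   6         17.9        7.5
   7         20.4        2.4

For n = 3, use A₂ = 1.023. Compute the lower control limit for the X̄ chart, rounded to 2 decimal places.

X̄̄ = (18.5 + 17.4 + 17.7 + 16.5 + 20.3 + 17.9 + 20.4) / 7 = 128.7000 / 7 = 18.3857
R̄ = (6.7 + 1.0 + 6.0 + 4.3 + 4.0 + 7.5 + 2.4) / 7 = 31.9000 / 7 = 4.5571
LCL = X̄̄ − A₂·R̄ = 18.3857 − 1.023 × 4.5571 = 13.7238

13.72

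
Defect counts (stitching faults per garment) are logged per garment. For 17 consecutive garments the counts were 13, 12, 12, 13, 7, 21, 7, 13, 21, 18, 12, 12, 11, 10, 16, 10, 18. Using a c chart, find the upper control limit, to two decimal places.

c̄ = (13 + 12 + 12 + 13 + 7 + 21 + 7 + 13 + 21 + 18 + 12 + 12 + 11 + 10 + 16 + 10 + 18) / 17 = 226 / 17 = 13.2941
UCL = c̄ + 3√c̄ = 13.2941 + 3 × √13.2941 = 13.2941 + 3 × 3.6461 = 24.2324

24.23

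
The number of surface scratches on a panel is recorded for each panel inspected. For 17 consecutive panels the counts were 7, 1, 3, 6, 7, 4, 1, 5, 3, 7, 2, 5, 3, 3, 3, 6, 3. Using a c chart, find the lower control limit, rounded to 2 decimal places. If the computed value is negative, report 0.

0.00

c̄ = (7 + 1 + 3 + 6 + 7 + 4 + 1 + 5 + 3 + 7 + 2 + 5 + 3 + 3 + 3 + 6 + 3) / 17 = 69 / 17 = 4.0588
LCL = c̄ − 3√c̄ = 4.0588 − 3 × 2.0147 = -1.9851 → 0 (cannot be negative)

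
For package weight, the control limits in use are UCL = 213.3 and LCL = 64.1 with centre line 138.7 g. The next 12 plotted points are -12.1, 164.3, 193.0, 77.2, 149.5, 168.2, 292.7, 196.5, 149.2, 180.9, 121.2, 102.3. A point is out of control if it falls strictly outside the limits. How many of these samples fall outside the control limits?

Compare each point to [64.1, 213.3]: sample 1 = -12.1 < LCL; sample 7 = 292.7 > UCL.

2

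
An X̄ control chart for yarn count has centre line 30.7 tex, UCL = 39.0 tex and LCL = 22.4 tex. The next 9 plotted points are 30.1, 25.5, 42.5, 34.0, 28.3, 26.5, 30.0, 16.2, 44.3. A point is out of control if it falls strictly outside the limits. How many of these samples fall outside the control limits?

3

Compare each point to [22.4, 39.0]: sample 3 = 42.5 > UCL; sample 8 = 16.2 < LCL; sample 9 = 44.3 > UCL.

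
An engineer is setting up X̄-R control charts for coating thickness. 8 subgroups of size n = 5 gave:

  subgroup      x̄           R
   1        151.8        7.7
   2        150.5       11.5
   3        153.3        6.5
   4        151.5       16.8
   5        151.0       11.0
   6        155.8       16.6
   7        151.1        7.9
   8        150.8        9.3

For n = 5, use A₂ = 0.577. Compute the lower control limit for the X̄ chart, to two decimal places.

145.68

X̄̄ = (151.8 + 150.5 + 153.3 + 151.5 + 151.0 + 155.8 + 151.1 + 150.8) / 8 = 1215.8000 / 8 = 151.9750
R̄ = (7.7 + 11.5 + 6.5 + 16.8 + 11.0 + 16.6 + 7.9 + 9.3) / 8 = 87.3000 / 8 = 10.9125
LCL = X̄̄ − A₂·R̄ = 151.9750 − 0.577 × 10.9125 = 145.6785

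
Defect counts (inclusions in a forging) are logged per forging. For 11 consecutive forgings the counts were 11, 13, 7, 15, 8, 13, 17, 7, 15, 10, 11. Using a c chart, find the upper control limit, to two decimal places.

c̄ = (11 + 13 + 7 + 15 + 8 + 13 + 17 + 7 + 15 + 10 + 11) / 11 = 127 / 11 = 11.5455
UCL = c̄ + 3√c̄ = 11.5455 + 3 × √11.5455 = 11.5455 + 3 × 3.3979 = 21.7390

21.74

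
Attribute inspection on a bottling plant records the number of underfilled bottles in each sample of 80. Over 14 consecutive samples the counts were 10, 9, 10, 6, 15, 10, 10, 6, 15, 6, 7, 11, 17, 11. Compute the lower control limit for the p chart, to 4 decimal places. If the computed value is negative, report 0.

0.0157

p̄ = Σdᵢ / (k·n) = 143 / (14 × 80) = 0.12768
LCL = p̄ − 3·√(p̄(1−p̄)/n) = 0.12768 − 3 × 0.03731 = 0.01574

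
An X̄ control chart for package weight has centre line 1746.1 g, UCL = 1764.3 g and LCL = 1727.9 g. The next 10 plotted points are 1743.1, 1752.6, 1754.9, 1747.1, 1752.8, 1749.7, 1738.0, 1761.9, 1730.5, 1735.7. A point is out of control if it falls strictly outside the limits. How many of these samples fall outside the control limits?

0

All 10 points lie within [1727.9, 1764.3].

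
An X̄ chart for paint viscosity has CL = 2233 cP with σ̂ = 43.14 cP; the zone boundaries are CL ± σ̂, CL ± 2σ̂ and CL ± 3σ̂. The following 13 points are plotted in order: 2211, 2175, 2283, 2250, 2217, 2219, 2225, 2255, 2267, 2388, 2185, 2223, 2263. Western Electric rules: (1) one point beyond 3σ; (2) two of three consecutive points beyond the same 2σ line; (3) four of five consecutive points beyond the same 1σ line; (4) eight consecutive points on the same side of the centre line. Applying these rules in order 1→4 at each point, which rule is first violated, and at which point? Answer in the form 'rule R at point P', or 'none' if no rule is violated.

Zone of each point (C = within 1σ̂, B = 1σ̂–2σ̂, A = 2σ̂–3σ̂, * = beyond 3σ̂; sign = side of CL): 1:-C, 2:-B, 3:+B, 4:+C, 5:-C, 6:-C, 7:-C, 8:+C, 9:+C, 10:+*, 11:-B, 12:-C, 13:+C
Rule 1 (one point beyond the 3σ limits) is satisfied at point 10.

rule 1 at point 10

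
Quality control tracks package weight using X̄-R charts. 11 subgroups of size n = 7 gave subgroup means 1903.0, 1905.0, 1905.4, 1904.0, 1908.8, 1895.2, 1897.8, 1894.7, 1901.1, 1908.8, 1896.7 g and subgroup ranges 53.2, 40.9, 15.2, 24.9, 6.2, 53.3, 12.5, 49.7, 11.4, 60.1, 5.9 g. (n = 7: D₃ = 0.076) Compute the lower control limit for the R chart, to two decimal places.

2.30

R̄ = (53.2 + 40.9 + 15.2 + 24.9 + 6.2 + 53.3 + 12.5 + 49.7 + 11.4 + 60.1 + 5.9) / 11 = 333.3000 / 11 = 30.3000
LCL_R = D₃·R̄ = 0.076 × 30.3000 = 2.3028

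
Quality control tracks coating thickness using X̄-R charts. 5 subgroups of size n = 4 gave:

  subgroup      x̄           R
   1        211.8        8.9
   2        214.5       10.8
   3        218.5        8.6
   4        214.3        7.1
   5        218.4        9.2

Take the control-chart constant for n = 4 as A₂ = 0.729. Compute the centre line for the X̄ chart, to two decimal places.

X̄̄ = (211.8 + 214.5 + 218.5 + 214.3 + 218.4) / 5 = 1077.5000 / 5 = 215.5000
CL = X̄̄ = 215.5000

215.50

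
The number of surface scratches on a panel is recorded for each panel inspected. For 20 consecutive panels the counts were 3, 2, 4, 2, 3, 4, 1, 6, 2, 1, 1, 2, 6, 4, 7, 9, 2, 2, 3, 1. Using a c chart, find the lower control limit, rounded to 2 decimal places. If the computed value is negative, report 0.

0.00

c̄ = (3 + 2 + 4 + 2 + 3 + 4 + 1 + 6 + 2 + 1 + 1 + 2 + 6 + 4 + 7 + 9 + 2 + 2 + 3 + 1) / 20 = 65 / 20 = 3.2500
LCL = c̄ − 3√c̄ = 3.2500 − 3 × 1.8028 = -2.1583 → 0 (cannot be negative)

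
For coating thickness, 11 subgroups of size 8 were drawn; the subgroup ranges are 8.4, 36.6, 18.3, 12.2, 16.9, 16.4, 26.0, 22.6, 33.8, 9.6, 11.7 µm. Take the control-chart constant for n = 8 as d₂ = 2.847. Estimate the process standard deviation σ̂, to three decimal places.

6.785

R̄ = (8.4 + 36.6 + 18.3 + 12.2 + 16.9 + 16.4 + 26.0 + 22.6 + 33.8 + 9.6 + 11.7) / 11 = 19.3182
σ̂ = R̄ / d₂ = 19.3182 / 2.847 = 6.7855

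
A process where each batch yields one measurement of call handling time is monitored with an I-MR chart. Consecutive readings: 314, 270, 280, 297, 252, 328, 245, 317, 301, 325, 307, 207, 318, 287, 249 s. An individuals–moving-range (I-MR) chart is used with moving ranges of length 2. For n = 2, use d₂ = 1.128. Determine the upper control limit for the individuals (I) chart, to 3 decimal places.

416.596

X̄ = (314 + 270 + 280 + 297 + 252 + 328 + 245 + 317 + 301 + 325 + 307 + 207 + 318 + 287 + 249) / 15 = 286.4667
Moving ranges: 44, 10, 17, 45, 76, 83, 72, 16, 24, 18, 100, 111, 31, 38; M̄R̄ = 685.0000 / 14 = 48.9286
UCL = X̄ + 3·M̄R̄/d₂ = 286.4667 + 3 × 48.9286 / 1.128 = 416.5958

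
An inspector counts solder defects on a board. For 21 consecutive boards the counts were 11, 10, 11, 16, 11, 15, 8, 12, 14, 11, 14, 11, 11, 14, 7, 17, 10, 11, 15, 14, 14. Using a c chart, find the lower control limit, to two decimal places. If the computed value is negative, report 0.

1.74

c̄ = (11 + 10 + 11 + 16 + 11 + 15 + 8 + 12 + 14 + 11 + 14 + 11 + 11 + 14 + 7 + 17 + 10 + 11 + 15 + 14 + 14) / 21 = 257 / 21 = 12.2381
LCL = c̄ − 3√c̄ = 12.2381 − 3 × 3.4983 = 1.7432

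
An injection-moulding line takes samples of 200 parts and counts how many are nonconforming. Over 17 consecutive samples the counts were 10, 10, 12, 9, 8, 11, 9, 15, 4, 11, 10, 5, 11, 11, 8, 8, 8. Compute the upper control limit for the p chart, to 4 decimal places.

p̄ = Σdᵢ / (k·n) = 160 / (17 × 200) = 0.04706
UCL = p̄ + 3·√(p̄(1−p̄)/n) = 0.04706 + 3 × √(0.04706×0.95294/200) = 0.04706 + 3 × 0.01497 = 0.09198

0.0920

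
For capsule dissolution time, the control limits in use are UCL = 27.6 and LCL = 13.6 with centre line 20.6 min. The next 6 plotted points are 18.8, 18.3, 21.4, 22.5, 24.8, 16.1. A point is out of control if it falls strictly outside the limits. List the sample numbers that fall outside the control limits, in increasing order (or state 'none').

All 6 points lie within [13.6, 27.6].

none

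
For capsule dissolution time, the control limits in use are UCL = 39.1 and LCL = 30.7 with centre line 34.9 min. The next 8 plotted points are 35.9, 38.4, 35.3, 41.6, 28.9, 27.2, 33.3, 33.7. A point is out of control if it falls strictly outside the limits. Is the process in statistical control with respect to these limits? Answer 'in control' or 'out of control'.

out of control

Compare each point to [30.7, 39.1]: sample 4 = 41.6 > UCL; sample 5 = 28.9 < LCL; sample 6 = 27.2 < LCL.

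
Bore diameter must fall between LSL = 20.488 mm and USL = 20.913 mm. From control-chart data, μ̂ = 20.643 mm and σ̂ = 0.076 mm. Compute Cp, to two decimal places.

Cp = (USL − LSL) / (6σ̂) = (20.913 − 20.488) / (6 × 0.076) = 0.4250 / 0.4560 = 0.9320

0.93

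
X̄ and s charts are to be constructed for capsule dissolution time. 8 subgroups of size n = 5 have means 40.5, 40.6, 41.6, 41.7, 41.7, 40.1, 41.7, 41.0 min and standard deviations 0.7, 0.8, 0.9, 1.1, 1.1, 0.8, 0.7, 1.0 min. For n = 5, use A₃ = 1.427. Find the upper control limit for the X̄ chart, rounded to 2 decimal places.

X̄̄ = (40.5 + 40.6 + 41.6 + 41.7 + 41.7 + 40.1 + 41.7 + 41.0) / 8 = 41.1125
s̄ = (0.7 + 0.8 + 0.9 + 1.1 + 1.1 + 0.8 + 0.7 + 1.0) / 8 = 0.8875
UCL = X̄̄ + A₃·s̄ = 41.1125 + 1.427 × 0.8875 = 42.3790

42.38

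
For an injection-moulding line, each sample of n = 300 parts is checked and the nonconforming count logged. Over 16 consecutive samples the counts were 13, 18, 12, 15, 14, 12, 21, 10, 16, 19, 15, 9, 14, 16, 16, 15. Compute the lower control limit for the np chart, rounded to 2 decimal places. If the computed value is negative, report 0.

p̄ = Σdᵢ / (k·n) = 235 / (16 × 300) = 0.04896
LCL = np̄ − 3·√(np̄(1−p̄)) = 14.6875 − 3 × 3.7374 = 3.4752

3.48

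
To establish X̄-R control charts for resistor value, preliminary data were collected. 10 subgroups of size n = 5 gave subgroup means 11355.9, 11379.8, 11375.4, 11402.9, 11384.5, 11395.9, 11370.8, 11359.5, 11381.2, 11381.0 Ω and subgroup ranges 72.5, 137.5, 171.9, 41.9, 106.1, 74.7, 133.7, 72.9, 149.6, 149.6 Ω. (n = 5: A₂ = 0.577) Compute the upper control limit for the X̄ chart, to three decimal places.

X̄̄ = (11355.9 + 11379.8 + 11375.4 + 11402.9 + 11384.5 + 11395.9 + 11370.8 + 11359.5 + 11381.2 + 11381.0) / 10 = 113786.9000 / 10 = 11378.6900
R̄ = (72.5 + 137.5 + 171.9 + 41.9 + 106.1 + 74.7 + 133.7 + 72.9 + 149.6 + 149.6) / 10 = 1110.4000 / 10 = 111.0400
UCL = X̄̄ + A₂·R̄ = 11378.6900 + 0.577 × 111.0400 = 11442.7601

11442.760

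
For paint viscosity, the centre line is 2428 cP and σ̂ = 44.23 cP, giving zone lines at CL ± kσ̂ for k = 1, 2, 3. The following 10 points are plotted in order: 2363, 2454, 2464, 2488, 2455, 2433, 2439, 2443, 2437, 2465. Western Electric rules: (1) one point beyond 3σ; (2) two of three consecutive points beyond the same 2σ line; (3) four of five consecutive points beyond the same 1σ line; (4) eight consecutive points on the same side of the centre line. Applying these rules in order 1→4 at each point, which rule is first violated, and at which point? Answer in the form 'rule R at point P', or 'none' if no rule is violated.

rule 4 at point 9

Zone of each point (C = within 1σ̂, B = 1σ̂–2σ̂, A = 2σ̂–3σ̂, * = beyond 3σ̂; sign = side of CL): 1:-B, 2:+C, 3:+C, 4:+B, 5:+C, 6:+C, 7:+C, 8:+C, 9:+C, 10:+C
Rule 4 (eight consecutive points on the same side of the centre line) is satisfied at point 9.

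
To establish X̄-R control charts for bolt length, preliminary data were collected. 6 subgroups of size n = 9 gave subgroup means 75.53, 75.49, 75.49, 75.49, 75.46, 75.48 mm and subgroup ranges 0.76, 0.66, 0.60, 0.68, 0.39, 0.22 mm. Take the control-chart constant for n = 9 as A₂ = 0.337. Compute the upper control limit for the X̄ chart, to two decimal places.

X̄̄ = (75.53 + 75.49 + 75.49 + 75.49 + 75.46 + 75.48) / 6 = 452.9400 / 6 = 75.4900
R̄ = (0.76 + 0.66 + 0.60 + 0.68 + 0.39 + 0.22) / 6 = 3.3100 / 6 = 0.5517
UCL = X̄̄ + A₂·R̄ = 75.4900 + 0.337 × 0.5517 = 75.6759

75.68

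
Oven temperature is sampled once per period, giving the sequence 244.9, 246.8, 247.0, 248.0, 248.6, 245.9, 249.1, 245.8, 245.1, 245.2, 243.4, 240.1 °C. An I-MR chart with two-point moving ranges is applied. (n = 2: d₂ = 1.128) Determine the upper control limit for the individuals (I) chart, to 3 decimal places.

X̄ = (244.9 + 246.8 + 247.0 + 248.0 + 248.6 + 245.9 + 249.1 + 245.8 + 245.1 + 245.2 + 243.4 + 240.1) / 12 = 245.8250
Moving ranges: 1.9, 0.2, 1.0, 0.6, 2.7, 3.2, 3.3, 0.7, 0.1, 1.8, 3.3; M̄R̄ = 18.8000 / 11 = 1.7091
UCL = X̄ + 3·M̄R̄/d₂ = 245.8250 + 3 × 1.7091 / 1.128 = 250.3705

250.370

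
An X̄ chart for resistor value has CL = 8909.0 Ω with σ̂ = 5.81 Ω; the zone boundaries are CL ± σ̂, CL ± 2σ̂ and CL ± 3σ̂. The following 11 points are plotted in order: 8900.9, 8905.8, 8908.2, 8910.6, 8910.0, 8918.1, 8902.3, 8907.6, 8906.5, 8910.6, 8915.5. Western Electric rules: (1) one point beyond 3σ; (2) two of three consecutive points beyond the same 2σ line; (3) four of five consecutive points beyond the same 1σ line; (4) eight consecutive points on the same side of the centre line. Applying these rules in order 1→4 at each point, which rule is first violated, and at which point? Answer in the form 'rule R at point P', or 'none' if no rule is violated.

Zone of each point (C = within 1σ̂, B = 1σ̂–2σ̂, A = 2σ̂–3σ̂, * = beyond 3σ̂; sign = side of CL): 1:-B, 2:-C, 3:-C, 4:+C, 5:+C, 6:+B, 7:-B, 8:-C, 9:-C, 10:+C, 11:+B
No rule fires across all 11 points.

none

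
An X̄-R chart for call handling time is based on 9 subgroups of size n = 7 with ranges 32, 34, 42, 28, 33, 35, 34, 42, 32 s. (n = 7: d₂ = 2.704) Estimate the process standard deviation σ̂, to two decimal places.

12.82

R̄ = (32 + 34 + 42 + 28 + 33 + 35 + 34 + 42 + 32) / 9 = 34.6667
σ̂ = R̄ / d₂ = 34.6667 / 2.704 = 12.8205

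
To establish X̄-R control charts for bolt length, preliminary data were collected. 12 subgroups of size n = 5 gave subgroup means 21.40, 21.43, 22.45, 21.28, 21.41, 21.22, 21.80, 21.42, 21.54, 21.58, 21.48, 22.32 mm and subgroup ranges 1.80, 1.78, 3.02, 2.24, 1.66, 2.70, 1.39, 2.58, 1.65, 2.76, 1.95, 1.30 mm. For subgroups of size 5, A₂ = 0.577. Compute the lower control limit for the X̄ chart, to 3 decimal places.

20.417

X̄̄ = (21.40 + 21.43 + 22.45 + 21.28 + 21.41 + 21.22 + 21.80 + 21.42 + 21.54 + 21.58 + 21.48 + 22.32) / 12 = 259.3300 / 12 = 21.6108
R̄ = (1.80 + 1.78 + 3.02 + 2.24 + 1.66 + 2.70 + 1.39 + 2.58 + 1.65 + 2.76 + 1.95 + 1.30) / 12 = 24.8300 / 12 = 2.0692
LCL = X̄̄ − A₂·R̄ = 21.6108 − 0.577 × 2.0692 = 20.4169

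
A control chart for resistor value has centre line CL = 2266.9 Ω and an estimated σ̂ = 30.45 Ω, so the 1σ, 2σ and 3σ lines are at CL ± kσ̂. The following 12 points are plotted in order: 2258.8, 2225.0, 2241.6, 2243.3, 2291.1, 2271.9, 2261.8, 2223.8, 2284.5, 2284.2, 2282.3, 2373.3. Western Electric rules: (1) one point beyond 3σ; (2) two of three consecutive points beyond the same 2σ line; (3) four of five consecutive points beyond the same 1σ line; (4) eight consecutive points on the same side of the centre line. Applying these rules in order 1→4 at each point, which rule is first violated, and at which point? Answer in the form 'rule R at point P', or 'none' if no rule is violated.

Zone of each point (C = within 1σ̂, B = 1σ̂–2σ̂, A = 2σ̂–3σ̂, * = beyond 3σ̂; sign = side of CL): 1:-C, 2:-B, 3:-C, 4:-C, 5:+C, 6:+C, 7:-C, 8:-B, 9:+C, 10:+C, 11:+C, 12:+*
Rule 1 (one point beyond the 3σ limits) is satisfied at point 12.

rule 1 at point 12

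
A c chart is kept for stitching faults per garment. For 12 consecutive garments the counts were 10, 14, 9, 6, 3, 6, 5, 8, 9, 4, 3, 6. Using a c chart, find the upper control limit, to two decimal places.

14.81

c̄ = (10 + 14 + 9 + 6 + 3 + 6 + 5 + 8 + 9 + 4 + 3 + 6) / 12 = 83 / 12 = 6.9167
UCL = c̄ + 3√c̄ = 6.9167 + 3 × √6.9167 = 6.9167 + 3 × 2.6300 = 14.8065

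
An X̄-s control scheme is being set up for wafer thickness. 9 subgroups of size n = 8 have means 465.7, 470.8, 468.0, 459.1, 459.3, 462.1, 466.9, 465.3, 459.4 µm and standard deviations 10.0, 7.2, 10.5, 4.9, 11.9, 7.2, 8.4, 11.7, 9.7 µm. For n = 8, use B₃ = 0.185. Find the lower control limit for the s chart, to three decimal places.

s̄ = (10.0 + 7.2 + 10.5 + 4.9 + 11.9 + 7.2 + 8.4 + 11.7 + 9.7) / 9 = 9.0556
LCL_s = B₃·s̄ = 0.185 × 9.0556 = 1.6753

1.675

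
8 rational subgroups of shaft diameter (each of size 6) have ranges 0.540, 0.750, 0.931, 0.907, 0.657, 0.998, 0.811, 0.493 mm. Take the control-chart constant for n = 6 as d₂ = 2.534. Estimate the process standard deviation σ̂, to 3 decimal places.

R̄ = (0.540 + 0.750 + 0.931 + 0.907 + 0.657 + 0.998 + 0.811 + 0.493) / 8 = 0.7609
σ̂ = R̄ / d₂ = 0.7609 / 2.534 = 0.3003

0.300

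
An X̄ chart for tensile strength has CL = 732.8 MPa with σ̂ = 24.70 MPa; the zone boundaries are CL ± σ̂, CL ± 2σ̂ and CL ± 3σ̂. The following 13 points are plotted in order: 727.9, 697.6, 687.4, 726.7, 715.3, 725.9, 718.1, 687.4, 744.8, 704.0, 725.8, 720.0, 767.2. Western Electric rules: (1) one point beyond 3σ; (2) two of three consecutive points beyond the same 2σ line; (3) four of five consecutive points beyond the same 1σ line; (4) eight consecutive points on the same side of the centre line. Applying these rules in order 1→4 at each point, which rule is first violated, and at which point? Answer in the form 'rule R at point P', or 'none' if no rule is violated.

Zone of each point (C = within 1σ̂, B = 1σ̂–2σ̂, A = 2σ̂–3σ̂, * = beyond 3σ̂; sign = side of CL): 1:-C, 2:-B, 3:-B, 4:-C, 5:-C, 6:-C, 7:-C, 8:-B, 9:+C, 10:-B, 11:-C, 12:-C, 13:+B
Rule 4 (eight consecutive points on the same side of the centre line) is satisfied at point 8.

rule 4 at point 8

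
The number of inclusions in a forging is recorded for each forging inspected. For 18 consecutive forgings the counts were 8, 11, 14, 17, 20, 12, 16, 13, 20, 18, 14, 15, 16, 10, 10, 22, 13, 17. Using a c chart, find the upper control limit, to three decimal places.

26.310

c̄ = (8 + 11 + 14 + 17 + 20 + 12 + 16 + 13 + 20 + 18 + 14 + 15 + 16 + 10 + 10 + 22 + 13 + 17) / 18 = 266 / 18 = 14.7778
UCL = c̄ + 3√c̄ = 14.7778 + 3 × √14.7778 = 14.7778 + 3 × 3.8442 = 26.3103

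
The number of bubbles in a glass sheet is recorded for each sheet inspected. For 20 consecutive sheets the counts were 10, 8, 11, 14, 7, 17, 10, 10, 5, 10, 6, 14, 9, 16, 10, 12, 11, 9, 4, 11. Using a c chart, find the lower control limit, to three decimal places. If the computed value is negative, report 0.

0.619

c̄ = (10 + 8 + 11 + 14 + 7 + 17 + 10 + 10 + 5 + 10 + 6 + 14 + 9 + 16 + 10 + 12 + 11 + 9 + 4 + 11) / 20 = 204 / 20 = 10.2000
LCL = c̄ − 3√c̄ = 10.2000 − 3 × 3.1937 = 0.6188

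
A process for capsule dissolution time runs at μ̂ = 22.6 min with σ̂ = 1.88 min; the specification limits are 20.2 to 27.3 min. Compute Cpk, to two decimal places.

Cpu = (USL − μ̂) / (3σ̂) = (27.3 − 22.6) / (3 × 1.88) = 0.8333; Cpl = (μ̂ − LSL) / (3σ̂) = (22.6 − 20.2) / (3 × 1.88) = 0.4255; Cpk = min(Cpu, Cpl) = 0.4255

0.43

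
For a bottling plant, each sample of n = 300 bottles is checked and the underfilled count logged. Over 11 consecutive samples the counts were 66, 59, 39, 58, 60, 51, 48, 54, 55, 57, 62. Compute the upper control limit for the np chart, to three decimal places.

p̄ = Σdᵢ / (k·n) = 609 / (11 × 300) = 0.18455
UCL = np̄ + 3·√(np̄(1−p̄)) = 55.3636 + 3 × √(55.3636×0.81545) = 55.3636 + 3 × 6.7191 = 75.5210

75.521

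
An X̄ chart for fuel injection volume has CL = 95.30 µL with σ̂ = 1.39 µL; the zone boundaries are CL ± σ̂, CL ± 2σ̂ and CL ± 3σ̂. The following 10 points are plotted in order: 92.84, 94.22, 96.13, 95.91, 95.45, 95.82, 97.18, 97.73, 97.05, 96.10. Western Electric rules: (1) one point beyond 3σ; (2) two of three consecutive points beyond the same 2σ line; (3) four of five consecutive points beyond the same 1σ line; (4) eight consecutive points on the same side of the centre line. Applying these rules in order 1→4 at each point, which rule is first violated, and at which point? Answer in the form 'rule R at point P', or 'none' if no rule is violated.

Zone of each point (C = within 1σ̂, B = 1σ̂–2σ̂, A = 2σ̂–3σ̂, * = beyond 3σ̂; sign = side of CL): 1:-B, 2:-C, 3:+C, 4:+C, 5:+C, 6:+C, 7:+B, 8:+B, 9:+B, 10:+C
Rule 4 (eight consecutive points on the same side of the centre line) is satisfied at point 10.

rule 4 at point 10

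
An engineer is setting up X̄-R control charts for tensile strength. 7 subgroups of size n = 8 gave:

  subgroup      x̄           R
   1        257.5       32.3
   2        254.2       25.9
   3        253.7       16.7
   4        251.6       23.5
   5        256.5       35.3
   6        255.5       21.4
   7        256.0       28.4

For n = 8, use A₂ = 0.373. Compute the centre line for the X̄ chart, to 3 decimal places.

255.000

X̄̄ = (257.5 + 254.2 + 253.7 + 251.6 + 256.5 + 255.5 + 256.0) / 7 = 1785.0000 / 7 = 255.0000
CL = X̄̄ = 255.0000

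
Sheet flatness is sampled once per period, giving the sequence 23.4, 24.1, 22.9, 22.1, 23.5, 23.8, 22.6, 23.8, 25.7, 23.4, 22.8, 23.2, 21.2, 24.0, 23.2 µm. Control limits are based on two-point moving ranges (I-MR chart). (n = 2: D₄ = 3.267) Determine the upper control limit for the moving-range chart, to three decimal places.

4.107

Moving ranges: 0.7, 1.2, 0.8, 1.4, 0.3, 1.2, 1.2, 1.9, 2.3, 0.6, 0.4, 2.0, 2.8, 0.8; M̄R̄ = 17.6000 / 14 = 1.2571
UCL_MR = D₄·M̄R̄ = 3.267 × 1.2571 = 4.1071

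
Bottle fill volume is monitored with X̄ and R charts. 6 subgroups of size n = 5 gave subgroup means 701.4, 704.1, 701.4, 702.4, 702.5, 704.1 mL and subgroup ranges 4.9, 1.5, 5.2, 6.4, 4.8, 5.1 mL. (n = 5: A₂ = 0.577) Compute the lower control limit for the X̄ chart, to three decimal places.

X̄̄ = (701.4 + 704.1 + 701.4 + 702.4 + 702.5 + 704.1) / 6 = 4215.9000 / 6 = 702.6500
R̄ = (4.9 + 1.5 + 5.2 + 6.4 + 4.8 + 5.1) / 6 = 27.9000 / 6 = 4.6500
LCL = X̄̄ − A₂·R̄ = 702.6500 − 0.577 × 4.6500 = 699.9669

699.967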